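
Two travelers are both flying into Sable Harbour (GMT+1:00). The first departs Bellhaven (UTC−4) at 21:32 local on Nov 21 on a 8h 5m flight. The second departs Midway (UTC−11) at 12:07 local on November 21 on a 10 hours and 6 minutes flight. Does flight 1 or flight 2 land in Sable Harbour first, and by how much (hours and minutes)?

the second, by 24 minutes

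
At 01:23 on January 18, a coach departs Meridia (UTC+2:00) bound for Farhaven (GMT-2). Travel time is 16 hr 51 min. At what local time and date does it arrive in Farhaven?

14:14 on January 18

Farhaven is 4:00 behind Meridia.
After 16 hours 51 minutes it is 18:14 in Meridia.
Shift by the zone difference: 18:14 − 4:00 = 14:14 on Jan 18 in Farhaven.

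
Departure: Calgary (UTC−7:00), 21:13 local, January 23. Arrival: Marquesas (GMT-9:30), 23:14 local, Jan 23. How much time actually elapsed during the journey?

4 hours 31 minutes

Marquesas is 2:30 behind Calgary.
Clock-face elapsed time (ignoring zones) is 2 hours 1 minute.
Actual elapsed = 2 hours 1 minute + 2:30 = 4 hours 31 minutes.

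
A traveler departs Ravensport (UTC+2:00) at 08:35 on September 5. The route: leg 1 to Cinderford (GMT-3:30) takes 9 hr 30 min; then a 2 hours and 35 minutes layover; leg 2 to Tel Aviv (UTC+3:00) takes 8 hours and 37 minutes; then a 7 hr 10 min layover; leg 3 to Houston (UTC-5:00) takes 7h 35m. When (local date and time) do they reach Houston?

13:02 on Sep 6

Convert departure to UTC: 08:35 − 2:00 = 06:35 UTC on Sep 5.
Add 9 hours and 30 minutes leg 1 → 16:05 UTC.
Add 2 hours 35 minutes layover in Cinderford → 18:40 UTC.
Add 8 hours and 37 minutes leg 2 → 03:17 UTC (Sep 6).
Add 7 hours 10 minutes layover in Tel Aviv → 10:27 UTC.
Add 7 hours 35 minutes leg 3 → 18:02 UTC.
Houston is UTC−5:00, so local arrival = 18:02 − 5:00 = 13:02 on Sep 6.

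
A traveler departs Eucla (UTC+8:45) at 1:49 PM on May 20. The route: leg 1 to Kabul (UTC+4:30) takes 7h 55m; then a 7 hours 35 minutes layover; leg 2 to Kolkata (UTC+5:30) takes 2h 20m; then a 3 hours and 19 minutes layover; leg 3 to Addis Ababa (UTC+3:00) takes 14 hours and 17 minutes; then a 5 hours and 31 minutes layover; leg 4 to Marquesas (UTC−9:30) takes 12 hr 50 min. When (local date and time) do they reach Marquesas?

1:21 AM on May 22

Convert departure to UTC: 1:49 PM − 8:45 = 5:04 AM UTC on May 20.
Add 7 hours 55 minutes leg 1 → 12:59 PM UTC.
Add 7 hours 35 minutes layover in Kabul → 8:34 PM UTC.
Add 2 hours and 20 minutes leg 2 → 10:54 PM UTC.
Add 3 hours and 19 minutes layover in Kolkata → 2:13 AM UTC (May 21).
Add 14 hours 17 minutes leg 3 → 4:30 PM UTC.
Add 5 hours and 31 minutes layover in Addis Ababa → 10:01 PM UTC.
Add 12 hours and 50 minutes leg 4 → 10:51 AM UTC (May 22).
Marquesas is UTC−9:30, so local arrival = 10:51 AM − 9:30 = 1:21 AM on May 22.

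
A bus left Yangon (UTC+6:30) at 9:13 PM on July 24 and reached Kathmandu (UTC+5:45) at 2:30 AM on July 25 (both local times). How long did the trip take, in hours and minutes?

6 hours 2 minutes

Departure in UTC: 9:13 PM − 6:30 = 2:43 PM on Jul 24.
Arrival in UTC: 2:30 AM − 5:45 = 8:45 PM on Jul 24.
Elapsed = 8:45 PM − 2:43 PM = 6 hours 2 minutes.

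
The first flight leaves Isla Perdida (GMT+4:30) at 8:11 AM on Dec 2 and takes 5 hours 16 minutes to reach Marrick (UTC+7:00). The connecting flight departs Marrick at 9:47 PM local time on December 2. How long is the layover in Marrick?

5 hours 50 minutes

Convert departure to UTC: 8:11 AM − 4:30 = 3:41 AM UTC on Dec 2.
Add 5 hours and 16 minutes flight time → 8:57 AM UTC.
Marrick is UTC+7:00, so local arrival = 8:57 AM + 7:00 = 3:57 PM on Dec 2.
Layover = 9:47 PM − 3:57 PM = 5 hours 50 minutes.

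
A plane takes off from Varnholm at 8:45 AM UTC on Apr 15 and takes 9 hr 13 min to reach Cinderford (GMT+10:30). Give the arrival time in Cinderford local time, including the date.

4:28 AM on April 16

Departure is given in UTC: 8:45 AM on Apr 15.
Add 9 hours and 13 minutes → 5:58 PM UTC.
Cinderford is UTC+10:30: 5:58 PM + 10:30 = 4:28 AM on Apr 16.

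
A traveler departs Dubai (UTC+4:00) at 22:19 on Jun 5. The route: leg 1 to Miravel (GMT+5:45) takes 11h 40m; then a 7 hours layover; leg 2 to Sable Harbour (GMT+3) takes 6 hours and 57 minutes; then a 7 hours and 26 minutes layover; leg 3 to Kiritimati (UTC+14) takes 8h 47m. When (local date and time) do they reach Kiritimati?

02:09 on Jun 8

Convert departure to UTC: 22:19 − 4:00 = 18:19 UTC on Jun 5.
Add 11 hours 40 minutes leg 1 → 05:59 UTC (Jun 6).
Add 7 hours layover in Miravel → 12:59 UTC.
Add 6 hours and 57 minutes leg 2 → 19:56 UTC.
Add 7 hours and 26 minutes layover in Sable Harbour → 03:22 UTC (Jun 7).
Add 8 hours 47 minutes leg 3 → 12:09 UTC.
Kiritimati is UTC+14:00, so local arrival = 12:09 + 14:00 = 02:09 on Jun 8.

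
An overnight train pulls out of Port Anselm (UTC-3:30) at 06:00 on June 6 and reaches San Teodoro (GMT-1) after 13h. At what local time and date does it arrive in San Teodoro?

Convert departure to UTC: 06:00 + 3:30 = 09:30 UTC on Jun 6.
Add 13 hours travel time → 22:30 UTC.
San Teodoro is UTC−1:00, so local arrival = 22:30 − 1:00 = 21:30 on Jun 6.

21:30 on June 6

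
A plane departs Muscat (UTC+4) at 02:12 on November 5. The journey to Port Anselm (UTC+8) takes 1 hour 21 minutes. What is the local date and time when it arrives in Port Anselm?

07:33 on November 5

Port Anselm is 4:00 ahead of Muscat.
After 1 hour 21 minutes it is 03:33 in Muscat.
Shift by the zone difference: 03:33 + 4:00 = 07:33 on Nov 5 in Port Anselm.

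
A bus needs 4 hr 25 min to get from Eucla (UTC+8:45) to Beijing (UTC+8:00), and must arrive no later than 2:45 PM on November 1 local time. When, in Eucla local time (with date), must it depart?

11:05 AM on Nov 1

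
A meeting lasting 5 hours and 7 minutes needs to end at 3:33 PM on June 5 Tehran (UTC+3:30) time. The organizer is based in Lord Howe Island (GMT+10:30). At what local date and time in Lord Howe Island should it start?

Target end time in UTC: 3:33 PM − 3:30 = 12:03 PM on Jun 5.
Subtract 5 hours 7 minutes → start 6:56 AM UTC on Jun 5.
Lord Howe Island is UTC+10:30: 6:56 AM + 10:30 = 5:26 PM on Jun 5.

5:26 PM on Jun 5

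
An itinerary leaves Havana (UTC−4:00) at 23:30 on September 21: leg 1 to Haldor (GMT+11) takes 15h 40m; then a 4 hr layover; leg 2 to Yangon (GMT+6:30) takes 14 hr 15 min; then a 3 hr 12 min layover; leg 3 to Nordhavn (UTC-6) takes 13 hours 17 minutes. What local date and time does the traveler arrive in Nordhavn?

23:54 on Sep 23

Convert departure to UTC: 23:30 + 4:00 = 03:30 UTC on Sep 22.
Add 15 hours 40 minutes leg 1 → 19:10 UTC.
Add 4 hours layover in Haldor → 23:10 UTC.
Add 14 hours and 15 minutes leg 2 → 13:25 UTC (Sep 23).
Add 3 hours and 12 minutes layover in Yangon → 16:37 UTC.
Add 13 hours 17 minutes leg 3 → 05:54 UTC (Sep 24).
Nordhavn is UTC−6:00, so local arrival = 05:54 − 6:00 = 23:54 on Sep 23.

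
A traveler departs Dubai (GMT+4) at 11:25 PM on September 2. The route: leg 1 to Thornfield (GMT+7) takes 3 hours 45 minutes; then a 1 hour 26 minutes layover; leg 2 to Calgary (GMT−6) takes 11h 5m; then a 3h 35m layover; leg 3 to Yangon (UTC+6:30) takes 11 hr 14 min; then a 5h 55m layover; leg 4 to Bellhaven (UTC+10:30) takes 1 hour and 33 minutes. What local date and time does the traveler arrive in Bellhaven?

8:28 PM on Sep 4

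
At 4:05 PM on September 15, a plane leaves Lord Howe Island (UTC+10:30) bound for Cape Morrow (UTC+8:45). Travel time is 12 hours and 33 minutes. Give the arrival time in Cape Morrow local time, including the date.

Cape Morrow is 1:45 behind Lord Howe Island.
After 12 hours 33 minutes it is 4:38 AM (Sep 16) in Lord Howe Island.
Shift by the zone difference: 4:38 AM − 1:45 = 2:53 AM on Sep 16 in Cape Morrow.

2:53 AM on September 16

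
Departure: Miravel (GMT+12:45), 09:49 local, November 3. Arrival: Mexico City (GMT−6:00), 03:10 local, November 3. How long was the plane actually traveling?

12 hours 6 minutes

Departure in UTC: 09:49 − 12:45 = 21:04 on Nov 2.
Arrival in UTC: 03:10 + 6:00 = 09:10 on Nov 3.
Elapsed = 09:10 − 21:04 (+1 day) = 12 hours 6 minutes.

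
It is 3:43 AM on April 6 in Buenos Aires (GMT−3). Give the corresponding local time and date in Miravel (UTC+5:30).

12:13 PM on April 6

Miravel is 8:30 ahead of Buenos Aires.
Shift by the zone difference: 3:43 AM + 8:30 = 12:13 PM on Apr 6 in Miravel.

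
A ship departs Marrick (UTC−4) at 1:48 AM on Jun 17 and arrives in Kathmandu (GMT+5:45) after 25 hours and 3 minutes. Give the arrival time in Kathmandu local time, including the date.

Convert departure to UTC: 1:48 AM + 4:00 = 5:48 AM UTC on Jun 17.
Add 25 hours and 3 minutes travel time → 6:51 AM UTC (Jun 18).
Kathmandu is UTC+5:45, so local arrival = 6:51 AM + 5:45 = 12:36 PM on Jun 18.

12:36 PM on June 18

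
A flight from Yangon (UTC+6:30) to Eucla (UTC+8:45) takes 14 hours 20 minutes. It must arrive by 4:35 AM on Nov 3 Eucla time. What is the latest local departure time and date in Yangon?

12:00 PM on Nov 2

Target arrival in UTC: 4:35 AM − 8:45 = 7:50 PM on Nov 2.
Subtract 14 hours 20 minutes → departure 5:30 AM UTC on Nov 2.
Yangon is UTC+6:30: 5:30 AM + 6:30 = 12:00 PM on Nov 2.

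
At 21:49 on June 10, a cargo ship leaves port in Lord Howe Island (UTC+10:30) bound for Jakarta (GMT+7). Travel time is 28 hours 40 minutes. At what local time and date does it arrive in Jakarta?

22:59 on June 11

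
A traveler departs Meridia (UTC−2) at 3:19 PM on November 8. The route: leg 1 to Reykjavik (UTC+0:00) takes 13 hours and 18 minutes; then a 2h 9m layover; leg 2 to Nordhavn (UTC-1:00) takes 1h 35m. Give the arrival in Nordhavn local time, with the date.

9:21 AM on November 9

Convert departure to UTC: 3:19 PM + 2:00 = 5:19 PM UTC on Nov 8.
Add 13 hours 18 minutes leg 1 → 6:37 AM UTC (Nov 9).
Add 2 hours 9 minutes layover in Reykjavik → 8:46 AM UTC.
Add 1 hour and 35 minutes leg 2 → 10:21 AM UTC.
Nordhavn is UTC−1:00, so local arrival = 10:21 AM − 1:00 = 9:21 AM on Nov 9.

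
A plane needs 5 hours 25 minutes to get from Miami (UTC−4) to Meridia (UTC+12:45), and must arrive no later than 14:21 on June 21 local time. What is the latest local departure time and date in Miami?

Target arrival in UTC: 14:21 − 12:45 = 01:36 on Jun 21.
Subtract 5 hours 25 minutes → departure 20:11 UTC on Jun 20.
Miami is UTC−4:00: 20:11 − 4:00 = 16:11 on Jun 20.

16:11 on Jun 20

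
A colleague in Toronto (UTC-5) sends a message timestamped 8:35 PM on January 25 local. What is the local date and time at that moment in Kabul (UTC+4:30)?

6:05 AM on Jan 26

In UTC: 8:35 PM + 5:00 = 1:35 AM on Jan 26.
Kabul is UTC+4:30: 1:35 AM + 4:30 = 6:05 AM on Jan 26.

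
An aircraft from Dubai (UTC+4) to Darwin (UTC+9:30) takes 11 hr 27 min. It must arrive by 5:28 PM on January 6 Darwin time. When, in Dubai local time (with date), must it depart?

Target arrival in UTC: 5:28 PM − 9:30 = 7:58 AM on Jan 6.
Subtract 11 hours and 27 minutes → departure 8:31 PM UTC on Jan 5.
Dubai is UTC+4:00: 8:31 PM + 4:00 = 12:31 AM on Jan 6.

12:31 AM on Jan 6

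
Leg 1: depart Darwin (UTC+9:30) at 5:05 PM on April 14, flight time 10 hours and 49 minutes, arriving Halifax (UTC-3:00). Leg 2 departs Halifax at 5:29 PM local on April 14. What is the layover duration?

Convert departure to UTC: 5:05 PM − 9:30 = 7:35 AM UTC on Apr 14.
Add 10 hours and 49 minutes flight time → 6:24 PM UTC.
Halifax is UTC−3:00, so local arrival = 6:24 PM − 3:00 = 3:24 PM on Apr 14.
Layover = 5:29 PM − 3:24 PM = 2 hours 5 minutes.

2 hours 5 minutes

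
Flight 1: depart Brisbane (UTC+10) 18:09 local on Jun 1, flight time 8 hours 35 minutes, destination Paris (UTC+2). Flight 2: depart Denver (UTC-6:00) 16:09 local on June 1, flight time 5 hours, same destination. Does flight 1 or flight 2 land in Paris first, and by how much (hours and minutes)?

the first, by 10 hours 25 minutes

Flight 1 in UTC: 18:09 − 10:00 = 08:09 on Jun 1.
+8 hours 35 minutes → arrive 16:44 UTC on Jun 1.
Flight 2 in UTC: 16:09 + 6:00 = 22:09 on Jun 1.
+5 hours → arrive 03:09 UTC on Jun 2.
Flight 1 lands earlier by 10 hours 25 minutes.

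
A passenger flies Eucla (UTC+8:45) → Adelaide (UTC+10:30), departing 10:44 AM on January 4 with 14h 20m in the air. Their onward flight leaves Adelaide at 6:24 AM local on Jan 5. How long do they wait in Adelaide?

Convert departure to UTC: 10:44 AM − 8:45 = 1:59 AM UTC on Jan 4.
Add 14 hours and 20 minutes flight time → 4:19 PM UTC.
Adelaide is UTC+10:30, so local arrival = 4:19 PM + 10:30 = 2:49 AM on Jan 5.
Layover = 6:24 AM − 2:49 AM = 3 hours 35 minutes.

3 hours 35 minutes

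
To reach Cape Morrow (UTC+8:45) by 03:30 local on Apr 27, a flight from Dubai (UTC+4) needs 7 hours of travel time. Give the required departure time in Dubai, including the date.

15:45 on Apr 26

Target arrival in UTC: 03:30 − 8:45 = 18:45 on Apr 26.
Subtract 7 hours → departure 11:45 UTC on Apr 26.
Dubai is UTC+4:00: 11:45 + 4:00 = 15:45 on Apr 26.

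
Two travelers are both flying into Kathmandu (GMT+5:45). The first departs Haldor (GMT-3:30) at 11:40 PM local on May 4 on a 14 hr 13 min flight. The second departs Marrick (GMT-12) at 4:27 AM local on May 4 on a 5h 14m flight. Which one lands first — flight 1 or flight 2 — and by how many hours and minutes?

the second, by 19 hours 42 minutes

Flight 1 in UTC: 11:40 PM + 3:30 = 3:10 AM on May 5.
+14 hours and 13 minutes → arrive 5:23 PM UTC on May 5.
Flight 2 in UTC: 4:27 AM + 12:00 = 4:27 PM on May 4.
+5 hours 14 minutes → arrive 9:41 PM UTC on May 4.
Flight 2 lands earlier by 19 hours 42 minutes.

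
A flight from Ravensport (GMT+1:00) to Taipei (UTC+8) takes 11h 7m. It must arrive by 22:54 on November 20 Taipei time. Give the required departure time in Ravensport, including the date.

04:47 on November 20

Target arrival in UTC: 22:54 − 8:00 = 14:54 on Nov 20.
Subtract 11 hours and 7 minutes → departure 03:47 UTC on Nov 20.
Ravensport is UTC+1:00: 03:47 + 1:00 = 04:47 on Nov 20.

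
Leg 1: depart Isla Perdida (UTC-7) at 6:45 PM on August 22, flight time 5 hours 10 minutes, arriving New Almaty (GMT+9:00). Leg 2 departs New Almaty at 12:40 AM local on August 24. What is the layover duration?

Convert departure to UTC: 6:45 PM + 7:00 = 1:45 AM UTC on Aug 23.
Add 5 hours and 10 minutes flight time → 6:55 AM UTC.
New Almaty is UTC+9:00, so local arrival = 6:55 AM + 9:00 = 3:55 PM on Aug 23.
Layover = 12:40 AM − 3:55 PM (+1 day) = 8 hours 45 minutes.

8 hours 45 minutes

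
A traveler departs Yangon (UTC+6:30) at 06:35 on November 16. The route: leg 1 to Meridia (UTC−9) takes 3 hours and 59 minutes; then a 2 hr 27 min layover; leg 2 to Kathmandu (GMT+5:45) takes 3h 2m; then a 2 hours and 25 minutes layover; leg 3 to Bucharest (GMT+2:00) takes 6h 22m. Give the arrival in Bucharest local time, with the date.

Convert departure to UTC: 06:35 − 6:30 = 00:05 UTC on Nov 16.
Add 3 hours 59 minutes leg 1 → 04:04 UTC.
Add 2 hours and 27 minutes layover in Meridia → 06:31 UTC.
Add 3 hours and 2 minutes leg 2 → 09:33 UTC.
Add 2 hours 25 minutes layover in Kathmandu → 11:58 UTC.
Add 6 hours 22 minutes leg 3 → 18:20 UTC.
Bucharest is UTC+2:00, so local arrival = 18:20 + 2:00 = 20:20 on Nov 16.

20:20 on November 16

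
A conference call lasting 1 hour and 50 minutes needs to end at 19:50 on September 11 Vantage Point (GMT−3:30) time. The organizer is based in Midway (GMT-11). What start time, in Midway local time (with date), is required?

10:30 on September 11

Target end time in UTC: 19:50 + 3:30 = 23:20 on Sep 11.
Subtract 1 hour 50 minutes → start 21:30 UTC on Sep 11.
Midway is UTC−11:00: 21:30 − 11:00 = 10:30 on Sep 11.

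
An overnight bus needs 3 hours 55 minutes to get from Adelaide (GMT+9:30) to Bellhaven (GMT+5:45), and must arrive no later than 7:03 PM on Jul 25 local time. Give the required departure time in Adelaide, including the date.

Target arrival in UTC: 7:03 PM − 5:45 = 1:18 PM on Jul 25.
Subtract 3 hours and 55 minutes → departure 9:23 AM UTC on Jul 25.
Adelaide is UTC+9:30: 9:23 AM + 9:30 = 6:53 PM on Jul 25.

6:53 PM on July 25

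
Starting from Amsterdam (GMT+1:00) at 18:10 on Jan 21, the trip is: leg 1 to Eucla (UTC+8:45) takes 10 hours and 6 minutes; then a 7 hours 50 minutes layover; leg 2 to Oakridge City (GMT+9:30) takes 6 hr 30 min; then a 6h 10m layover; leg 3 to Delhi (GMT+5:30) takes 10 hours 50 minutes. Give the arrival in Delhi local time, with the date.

Convert departure to UTC: 18:10 − 1:00 = 17:10 UTC on Jan 21.
Add 10 hours 6 minutes leg 1 → 03:16 UTC (Jan 22).
Add 7 hours and 50 minutes layover in Eucla → 11:06 UTC.
Add 6 hours and 30 minutes leg 2 → 17:36 UTC.
Add 6 hours and 10 minutes layover in Oakridge City → 23:46 UTC.
Add 10 hours 50 minutes leg 3 → 10:36 UTC (Jan 23).
Delhi is UTC+5:30, so local arrival = 10:36 + 5:30 = 16:06 on Jan 23.

16:06 on Jan 23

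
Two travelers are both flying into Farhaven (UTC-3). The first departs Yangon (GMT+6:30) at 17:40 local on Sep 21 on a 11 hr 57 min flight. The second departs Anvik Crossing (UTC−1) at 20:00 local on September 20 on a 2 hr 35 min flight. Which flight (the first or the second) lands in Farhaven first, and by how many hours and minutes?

the second, by 23 hours 32 minutes

Flight 1 in UTC: 17:40 − 6:30 = 11:10 on Sep 21.
+11 hours and 57 minutes → arrive 23:07 UTC on Sep 21.
Flight 2 in UTC: 20:00 + 1:00 = 21:00 on Sep 20.
+2 hours and 35 minutes → arrive 23:35 UTC on Sep 20.
Flight 2 lands earlier by 23 hours 32 minutes.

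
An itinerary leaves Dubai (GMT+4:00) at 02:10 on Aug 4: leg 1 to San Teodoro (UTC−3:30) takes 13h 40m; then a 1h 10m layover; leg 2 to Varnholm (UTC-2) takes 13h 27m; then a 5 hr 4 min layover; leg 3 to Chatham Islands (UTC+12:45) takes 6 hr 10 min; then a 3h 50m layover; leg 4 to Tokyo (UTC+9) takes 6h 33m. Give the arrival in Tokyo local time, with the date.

Convert departure to UTC: 02:10 − 4:00 = 22:10 UTC on Aug 3.
Add 13 hours 40 minutes leg 1 → 11:50 UTC (Aug 4).
Add 1 hour and 10 minutes layover in San Teodoro → 13:00 UTC.
Add 13 hours 27 minutes leg 2 → 02:27 UTC (Aug 5).
Add 5 hours 4 minutes layover in Varnholm → 07:31 UTC.
Add 6 hours 10 minutes leg 3 → 13:41 UTC.
Add 3 hours 50 minutes layover in Chatham Islands → 17:31 UTC.
Add 6 hours 33 minutes leg 4 → 00:04 UTC (Aug 6).
Tokyo is UTC+9:00, so local arrival = 00:04 + 9:00 = 09:04 on Aug 6.

09:04 on August 6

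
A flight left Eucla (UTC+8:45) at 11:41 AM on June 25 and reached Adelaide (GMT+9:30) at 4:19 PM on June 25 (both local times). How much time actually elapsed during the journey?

3 hours 53 minutes

Departure in UTC: 11:41 AM − 8:45 = 2:56 AM on Jun 25.
Arrival in UTC: 4:19 PM − 9:30 = 6:49 AM on Jun 25.
Elapsed = 6:49 AM − 2:56 AM = 3 hours 53 minutes.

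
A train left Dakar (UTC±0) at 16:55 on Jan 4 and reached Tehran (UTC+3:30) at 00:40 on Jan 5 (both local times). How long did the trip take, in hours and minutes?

4 hours 15 minutes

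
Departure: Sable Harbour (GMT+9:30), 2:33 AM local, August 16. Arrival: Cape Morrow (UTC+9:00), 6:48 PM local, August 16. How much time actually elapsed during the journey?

Departure in UTC: 2:33 AM − 9:30 = 5:03 PM on Aug 15.
Arrival in UTC: 6:48 PM − 9:00 = 9:48 AM on Aug 16.
Elapsed = 9:48 AM − 5:03 PM (+1 day) = 16 hours 45 minutes.

16 hours 45 minutes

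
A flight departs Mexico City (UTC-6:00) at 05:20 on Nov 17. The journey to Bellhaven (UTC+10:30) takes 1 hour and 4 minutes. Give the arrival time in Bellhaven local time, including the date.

22:54 on November 17

Convert departure to UTC: 05:20 + 6:00 = 11:20 UTC on Nov 17.
Add 1 hour and 4 minutes travel time → 12:24 UTC.
Bellhaven is UTC+10:30, so local arrival = 12:24 + 10:30 = 22:54 on Nov 17.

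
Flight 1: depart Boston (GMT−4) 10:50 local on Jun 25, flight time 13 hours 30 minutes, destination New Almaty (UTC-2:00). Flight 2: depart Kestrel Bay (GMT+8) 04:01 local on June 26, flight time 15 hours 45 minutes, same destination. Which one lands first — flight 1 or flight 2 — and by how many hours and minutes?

the first, by 7 hours 26 minutes

Flight 1 in UTC: 10:50 + 4:00 = 14:50 on Jun 25.
+13 hours and 30 minutes → arrive 04:20 UTC on Jun 26.
Flight 2 in UTC: 04:01 − 8:00 = 20:01 on Jun 25.
+15 hours 45 minutes → arrive 11:46 UTC on Jun 26.
Flight 1 lands earlier by 7 hours 26 minutes.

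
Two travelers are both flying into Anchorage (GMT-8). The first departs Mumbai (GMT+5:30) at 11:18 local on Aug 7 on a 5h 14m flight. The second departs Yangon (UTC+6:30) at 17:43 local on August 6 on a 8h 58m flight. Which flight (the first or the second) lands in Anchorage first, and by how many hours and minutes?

the second, by 14 hours 51 minutes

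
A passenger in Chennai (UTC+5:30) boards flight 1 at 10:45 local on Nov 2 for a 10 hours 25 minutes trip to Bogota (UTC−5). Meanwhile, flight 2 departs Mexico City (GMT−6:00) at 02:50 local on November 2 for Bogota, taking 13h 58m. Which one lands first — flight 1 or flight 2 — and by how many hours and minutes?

Flight 1 in UTC: 10:45 − 5:30 = 05:15 on Nov 2.
+10 hours and 25 minutes → arrive 15:40 UTC on Nov 2.
Flight 2 in UTC: 02:50 + 6:00 = 08:50 on Nov 2.
+13 hours and 58 minutes → arrive 22:48 UTC on Nov 2.
Flight 1 lands earlier by 7 hours 8 minutes.

the first, by 7 hours 8 minutes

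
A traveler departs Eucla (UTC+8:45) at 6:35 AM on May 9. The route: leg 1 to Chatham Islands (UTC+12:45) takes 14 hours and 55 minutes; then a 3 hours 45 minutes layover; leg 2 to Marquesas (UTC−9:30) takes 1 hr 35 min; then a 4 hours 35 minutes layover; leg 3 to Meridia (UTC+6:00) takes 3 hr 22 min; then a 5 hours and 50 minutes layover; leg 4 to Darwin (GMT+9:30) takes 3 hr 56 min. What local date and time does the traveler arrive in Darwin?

Convert departure to UTC: 6:35 AM − 8:45 = 9:50 PM UTC on May 8.
Add 14 hours and 55 minutes leg 1 → 12:45 PM UTC (May 9).
Add 3 hours 45 minutes layover in Chatham Islands → 4:30 PM UTC.
Add 1 hour and 35 minutes leg 2 → 6:05 PM UTC.
Add 4 hours and 35 minutes layover in Marquesas → 10:40 PM UTC.
Add 3 hours and 22 minutes leg 3 → 2:02 AM UTC (May 10).
Add 5 hours and 50 minutes layover in Meridia → 7:52 AM UTC.
Add 3 hours 56 minutes leg 4 → 11:48 AM UTC.
Darwin is UTC+9:30, so local arrival = 11:48 AM + 9:30 = 9:18 PM on May 10.

9:18 PM on May 10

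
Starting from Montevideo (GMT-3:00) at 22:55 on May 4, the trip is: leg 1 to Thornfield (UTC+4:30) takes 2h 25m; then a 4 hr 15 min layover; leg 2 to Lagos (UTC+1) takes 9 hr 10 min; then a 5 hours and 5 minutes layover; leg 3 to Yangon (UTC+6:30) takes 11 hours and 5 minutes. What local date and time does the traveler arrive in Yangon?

16:25 on May 6

Convert departure to UTC: 22:55 + 3:00 = 01:55 UTC on May 5.
Add 2 hours and 25 minutes leg 1 → 04:20 UTC.
Add 4 hours and 15 minutes layover in Thornfield → 08:35 UTC.
Add 9 hours and 10 minutes leg 2 → 17:45 UTC.
Add 5 hours 5 minutes layover in Lagos → 22:50 UTC.
Add 11 hours 5 minutes leg 3 → 09:55 UTC (May 6).
Yangon is UTC+6:30, so local arrival = 09:55 + 6:30 = 16:25 on May 6.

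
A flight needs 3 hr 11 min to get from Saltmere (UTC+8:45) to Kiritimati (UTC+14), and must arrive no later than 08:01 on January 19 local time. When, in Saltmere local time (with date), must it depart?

23:35 on January 18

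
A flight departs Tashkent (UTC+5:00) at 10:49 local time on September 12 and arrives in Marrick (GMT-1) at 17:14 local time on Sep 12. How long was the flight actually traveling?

12 hours 25 minutes

Marrick is 6:00 behind Tashkent.
Clock-face elapsed time (ignoring zones) is 6 hours 25 minutes.
Actual elapsed = 6 hours 25 minutes + 6:00 = 12 hours 25 minutes.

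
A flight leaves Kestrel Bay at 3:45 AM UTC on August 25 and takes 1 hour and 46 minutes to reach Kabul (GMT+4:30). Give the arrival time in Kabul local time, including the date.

10:01 AM on August 25

Departure is given in UTC: 3:45 AM on Aug 25.
Add 1 hour 46 minutes → 5:31 AM UTC.
Kabul is UTC+4:30: 5:31 AM + 4:30 = 10:01 AM on Aug 25.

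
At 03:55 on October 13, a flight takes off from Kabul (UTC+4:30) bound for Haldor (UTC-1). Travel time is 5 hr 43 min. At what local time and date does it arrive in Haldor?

Convert departure to UTC: 03:55 − 4:30 = 23:25 UTC on Oct 12.
Add 5 hours 43 minutes travel time → 05:08 UTC (Oct 13).
Haldor is UTC−1:00, so local arrival = 05:08 − 1:00 = 04:08 on Oct 13.

04:08 on October 13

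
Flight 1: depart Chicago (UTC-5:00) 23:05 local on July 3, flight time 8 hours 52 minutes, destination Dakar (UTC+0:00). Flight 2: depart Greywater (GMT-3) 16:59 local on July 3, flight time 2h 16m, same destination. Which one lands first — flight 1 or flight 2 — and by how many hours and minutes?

the second, by 14 hours 42 minutes

Flight 1 in UTC: 23:05 + 5:00 = 04:05 on Jul 4.
+8 hours and 52 minutes → arrive 12:57 UTC on Jul 4.
Flight 2 in UTC: 16:59 + 3:00 = 19:59 on Jul 3.
+2 hours 16 minutes → arrive 22:15 UTC on Jul 3.
Flight 2 lands earlier by 14 hours 42 minutes.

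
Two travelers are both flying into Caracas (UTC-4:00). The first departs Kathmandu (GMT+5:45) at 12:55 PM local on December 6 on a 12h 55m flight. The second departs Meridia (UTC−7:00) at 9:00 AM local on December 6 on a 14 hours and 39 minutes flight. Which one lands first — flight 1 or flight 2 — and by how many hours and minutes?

the first, by 10 hours 34 minutes

Flight 1 in UTC: 12:55 PM − 5:45 = 7:10 AM on Dec 6.
+12 hours and 55 minutes → arrive 8:05 PM UTC on Dec 6.
Flight 2 in UTC: 9:00 AM + 7:00 = 4:00 PM on Dec 6.
+14 hours 39 minutes → arrive 6:39 AM UTC on Dec 7.
Flight 1 lands earlier by 10 hours 34 minutes.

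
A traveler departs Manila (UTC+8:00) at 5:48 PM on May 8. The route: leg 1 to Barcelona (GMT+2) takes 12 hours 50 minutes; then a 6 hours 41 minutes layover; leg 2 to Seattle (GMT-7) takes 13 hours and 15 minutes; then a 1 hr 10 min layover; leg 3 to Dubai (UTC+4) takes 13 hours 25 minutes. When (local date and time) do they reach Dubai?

Convert departure to UTC: 5:48 PM − 8:00 = 9:48 AM UTC on May 8.
Add 12 hours 50 minutes leg 1 → 10:38 PM UTC.
Add 6 hours and 41 minutes layover in Barcelona → 5:19 AM UTC (May 9).
Add 13 hours 15 minutes leg 2 → 6:34 PM UTC.
Add 1 hour 10 minutes layover in Seattle → 7:44 PM UTC.
Add 13 hours and 25 minutes leg 3 → 9:09 AM UTC (May 10).
Dubai is UTC+4:00, so local arrival = 9:09 AM + 4:00 = 1:09 PM on May 10.

1:09 PM on May 10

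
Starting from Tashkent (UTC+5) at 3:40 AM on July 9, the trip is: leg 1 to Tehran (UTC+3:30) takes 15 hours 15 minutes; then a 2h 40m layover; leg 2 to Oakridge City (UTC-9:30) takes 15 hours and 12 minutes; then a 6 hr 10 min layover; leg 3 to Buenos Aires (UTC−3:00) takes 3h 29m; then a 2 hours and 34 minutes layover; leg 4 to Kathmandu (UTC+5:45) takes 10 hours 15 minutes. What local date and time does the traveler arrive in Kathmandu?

Convert departure to UTC: 3:40 AM − 5:00 = 10:40 PM UTC on Jul 8.
Add 15 hours 15 minutes leg 1 → 1:55 PM UTC (Jul 9).
Add 2 hours 40 minutes layover in Tehran → 4:35 PM UTC.
Add 15 hours and 12 minutes leg 2 → 7:47 AM UTC (Jul 10).
Add 6 hours and 10 minutes layover in Oakridge City → 1:57 PM UTC.
Add 3 hours and 29 minutes leg 3 → 5:26 PM UTC.
Add 2 hours and 34 minutes layover in Buenos Aires → 8:00 PM UTC.
Add 10 hours and 15 minutes leg 4 → 6:15 AM UTC (Jul 11).
Kathmandu is UTC+5:45, so local arrival = 6:15 AM + 5:45 = 12:00 PM on Jul 11.

12:00 PM on July 11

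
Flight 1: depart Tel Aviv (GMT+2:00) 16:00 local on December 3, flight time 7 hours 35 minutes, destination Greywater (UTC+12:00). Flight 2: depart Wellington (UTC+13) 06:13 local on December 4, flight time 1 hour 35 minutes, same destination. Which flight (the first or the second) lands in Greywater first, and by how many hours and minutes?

the second, by 2 hours 47 minutes

Flight 1 in UTC: 16:00 − 2:00 = 14:00 on Dec 3.
+7 hours and 35 minutes → arrive 21:35 UTC on Dec 3.
Flight 2 in UTC: 06:13 − 13:00 = 17:13 on Dec 3.
+1 hour and 35 minutes → arrive 18:48 UTC on Dec 3.
Flight 2 lands earlier by 2 hours 47 minutes.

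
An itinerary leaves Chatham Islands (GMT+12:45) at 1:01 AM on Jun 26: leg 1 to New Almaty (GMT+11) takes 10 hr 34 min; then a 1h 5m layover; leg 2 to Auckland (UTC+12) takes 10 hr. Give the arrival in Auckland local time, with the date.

Convert departure to UTC: 1:01 AM − 12:45 = 12:16 PM UTC on Jun 25.
Add 10 hours 34 minutes leg 1 → 10:50 PM UTC.
Add 1 hour 5 minutes layover in New Almaty → 11:55 PM UTC.
Add 10 hours leg 2 → 9:55 AM UTC (Jun 26).
Auckland is UTC+12:00, so local arrival = 9:55 AM + 12:00 = 9:55 PM on Jun 26.

9:55 PM on June 26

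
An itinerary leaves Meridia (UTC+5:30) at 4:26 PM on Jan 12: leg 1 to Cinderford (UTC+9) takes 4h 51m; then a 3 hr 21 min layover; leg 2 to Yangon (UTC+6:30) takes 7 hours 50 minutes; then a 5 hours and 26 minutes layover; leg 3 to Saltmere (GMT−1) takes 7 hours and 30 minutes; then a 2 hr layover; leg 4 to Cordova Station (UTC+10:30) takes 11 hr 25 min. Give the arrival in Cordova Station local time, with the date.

Convert departure to UTC: 4:26 PM − 5:30 = 10:56 AM UTC on Jan 12.
Add 4 hours 51 minutes leg 1 → 3:47 PM UTC.
Add 3 hours 21 minutes layover in Cinderford → 7:08 PM UTC.
Add 7 hours and 50 minutes leg 2 → 2:58 AM UTC (Jan 13).
Add 5 hours 26 minutes layover in Yangon → 8:24 AM UTC.
Add 7 hours 30 minutes leg 3 → 3:54 PM UTC.
Add 2 hours layover in Saltmere → 5:54 PM UTC.
Add 11 hours 25 minutes leg 4 → 5:19 AM UTC (Jan 14).
Cordova Station is UTC+10:30, so local arrival = 5:19 AM + 10:30 = 3:49 PM on Jan 14.

3:49 PM on January 14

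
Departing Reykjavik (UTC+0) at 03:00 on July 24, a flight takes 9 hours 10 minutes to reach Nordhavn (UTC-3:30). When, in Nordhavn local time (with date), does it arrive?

Nordhavn is 3:30 behind Reykjavik.
After 9 hours 10 minutes it is 12:10 in Reykjavik.
Shift by the zone difference: 12:10 − 3:30 = 08:40 on Jul 24 in Nordhavn.

08:40 on July 24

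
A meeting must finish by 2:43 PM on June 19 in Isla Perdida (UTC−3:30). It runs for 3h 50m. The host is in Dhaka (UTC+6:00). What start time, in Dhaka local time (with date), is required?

8:23 PM on Jun 19

Target end time in UTC: 2:43 PM + 3:30 = 6:13 PM on Jun 19.
Subtract 3 hours and 50 minutes → start 2:23 PM UTC on Jun 19.
Dhaka is UTC+6:00: 2:23 PM + 6:00 = 8:23 PM on Jun 19.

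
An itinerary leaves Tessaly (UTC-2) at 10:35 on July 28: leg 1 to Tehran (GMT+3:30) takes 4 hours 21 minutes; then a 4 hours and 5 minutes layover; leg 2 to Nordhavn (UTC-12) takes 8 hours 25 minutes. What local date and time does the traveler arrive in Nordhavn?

17:26 on July 28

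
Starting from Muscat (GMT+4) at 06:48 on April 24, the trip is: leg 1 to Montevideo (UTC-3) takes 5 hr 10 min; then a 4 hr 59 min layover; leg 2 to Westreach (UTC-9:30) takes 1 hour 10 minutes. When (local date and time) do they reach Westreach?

04:37 on April 24

Convert departure to UTC: 06:48 − 4:00 = 02:48 UTC on Apr 24.
Add 5 hours and 10 minutes leg 1 → 07:58 UTC.
Add 4 hours and 59 minutes layover in Montevideo → 12:57 UTC.
Add 1 hour and 10 minutes leg 2 → 14:07 UTC.
Westreach is UTC−9:30, so local arrival = 14:07 − 9:30 = 04:37 on Apr 24.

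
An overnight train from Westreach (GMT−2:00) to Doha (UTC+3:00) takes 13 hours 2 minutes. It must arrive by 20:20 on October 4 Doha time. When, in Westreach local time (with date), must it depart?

02:18 on Oct 4

Target arrival in UTC: 20:20 − 3:00 = 17:20 on Oct 4.
Subtract 13 hours and 2 minutes → departure 04:18 UTC on Oct 4.
Westreach is UTC−2:00: 04:18 − 2:00 = 02:18 on Oct 4.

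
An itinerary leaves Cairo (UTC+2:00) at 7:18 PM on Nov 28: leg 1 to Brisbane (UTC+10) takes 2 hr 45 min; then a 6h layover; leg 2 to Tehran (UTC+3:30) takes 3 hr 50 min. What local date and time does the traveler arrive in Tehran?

Convert departure to UTC: 7:18 PM − 2:00 = 5:18 PM UTC on Nov 28.
Add 2 hours 45 minutes leg 1 → 8:03 PM UTC.
Add 6 hours layover in Brisbane → 2:03 AM UTC (Nov 29).
Add 3 hours and 50 minutes leg 2 → 5:53 AM UTC.
Tehran is UTC+3:30, so local arrival = 5:53 AM + 3:30 = 9:23 AM on Nov 29.

9:23 AM on Nov 29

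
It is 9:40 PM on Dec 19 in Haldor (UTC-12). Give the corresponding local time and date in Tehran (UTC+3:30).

In UTC: 9:40 PM + 12:00 = 9:40 AM on Dec 20.
Tehran is UTC+3:30: 9:40 AM + 3:30 = 1:10 PM on Dec 20.

1:10 PM on December 20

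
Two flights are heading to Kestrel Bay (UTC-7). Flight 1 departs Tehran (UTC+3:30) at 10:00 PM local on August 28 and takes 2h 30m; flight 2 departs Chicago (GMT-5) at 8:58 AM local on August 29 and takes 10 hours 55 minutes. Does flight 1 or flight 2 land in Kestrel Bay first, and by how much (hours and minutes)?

the first, by 27 hours 53 minutes

Flight 1 in UTC: 10:00 PM − 3:30 = 6:30 PM on Aug 28.
+2 hours and 30 minutes → arrive 9:00 PM UTC on Aug 28.
Flight 2 in UTC: 8:58 AM + 5:00 = 1:58 PM on Aug 29.
+10 hours 55 minutes → arrive 12:53 AM UTC on Aug 30.
Flight 1 lands earlier by 27 hours 53 minutes.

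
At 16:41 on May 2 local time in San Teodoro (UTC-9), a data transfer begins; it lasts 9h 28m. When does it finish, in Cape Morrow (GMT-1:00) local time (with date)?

10:09 on May 3

Convert start to UTC: 16:41 + 9:00 = 01:41 UTC on May 3.
Add 9 hours and 28 minutes duration → 11:09 UTC.
Cape Morrow is UTC−1:00, so local end time = 11:09 − 1:00 = 10:09 on May 3.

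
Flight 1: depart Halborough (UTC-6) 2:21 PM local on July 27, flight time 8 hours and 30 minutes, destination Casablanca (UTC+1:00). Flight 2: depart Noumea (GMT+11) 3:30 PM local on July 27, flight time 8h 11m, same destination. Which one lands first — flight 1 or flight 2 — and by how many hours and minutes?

the second, by 16 hours 10 minutes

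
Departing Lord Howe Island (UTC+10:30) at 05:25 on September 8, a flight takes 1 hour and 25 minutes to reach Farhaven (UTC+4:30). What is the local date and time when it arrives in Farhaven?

Convert departure to UTC: 05:25 − 10:30 = 18:55 UTC on Sep 7.
Add 1 hour 25 minutes travel time → 20:20 UTC.
Farhaven is UTC+4:30, so local arrival = 20:20 + 4:30 = 00:50 on Sep 8.

00:50 on September 8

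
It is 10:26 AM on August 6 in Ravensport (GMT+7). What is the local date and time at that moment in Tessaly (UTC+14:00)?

In UTC: 10:26 AM − 7:00 = 3:26 AM on Aug 6.
Tessaly is UTC+14:00: 3:26 AM + 14:00 = 5:26 PM on Aug 6.

5:26 PM on Aug 6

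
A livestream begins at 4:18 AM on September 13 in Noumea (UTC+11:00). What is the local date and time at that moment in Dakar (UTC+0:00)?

Dakar is 11:00 behind Noumea.
Shift by the zone difference: 4:18 AM − 11:00 = 5:18 PM on Sep 12 in Dakar.

5:18 PM on September 12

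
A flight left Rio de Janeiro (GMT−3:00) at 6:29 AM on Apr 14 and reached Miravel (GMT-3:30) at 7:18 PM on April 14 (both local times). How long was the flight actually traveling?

13 hours 19 minutes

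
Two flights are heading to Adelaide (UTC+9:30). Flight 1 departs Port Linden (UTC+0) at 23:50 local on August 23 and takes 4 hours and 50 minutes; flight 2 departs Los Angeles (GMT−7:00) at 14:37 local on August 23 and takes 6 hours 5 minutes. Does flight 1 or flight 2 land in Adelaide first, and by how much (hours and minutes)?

Flight 1 departs at 23:50 UTC (Aug 23).
+4 hours and 50 minutes → arrive 04:40 UTC on Aug 24.
Flight 2 in UTC: 14:37 + 7:00 = 21:37 on Aug 23.
+6 hours 5 minutes → arrive 03:42 UTC on Aug 24.
Flight 2 lands earlier by 58 minutes.

the second, by 58 minutes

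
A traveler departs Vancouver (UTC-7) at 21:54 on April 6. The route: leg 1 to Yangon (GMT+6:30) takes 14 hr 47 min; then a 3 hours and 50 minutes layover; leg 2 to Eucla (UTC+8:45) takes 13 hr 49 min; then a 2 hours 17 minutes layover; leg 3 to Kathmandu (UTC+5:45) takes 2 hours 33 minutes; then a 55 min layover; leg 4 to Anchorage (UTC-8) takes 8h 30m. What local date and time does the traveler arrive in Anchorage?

Convert departure to UTC: 21:54 + 7:00 = 04:54 UTC on Apr 7.
Add 14 hours 47 minutes leg 1 → 19:41 UTC.
Add 3 hours 50 minutes layover in Yangon → 23:31 UTC.
Add 13 hours and 49 minutes leg 2 → 13:20 UTC (Apr 8).
Add 2 hours and 17 minutes layover in Eucla → 15:37 UTC.
Add 2 hours and 33 minutes leg 3 → 18:10 UTC.
Add 55 minutes layover in Kathmandu → 19:05 UTC.
Add 8 hours and 30 minutes leg 4 → 03:35 UTC (Apr 9).
Anchorage is UTC−8:00, so local arrival = 03:35 − 8:00 = 19:35 on Apr 8.

19:35 on Apr 8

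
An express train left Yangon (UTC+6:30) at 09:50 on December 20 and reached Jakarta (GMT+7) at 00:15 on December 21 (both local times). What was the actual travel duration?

Departure in UTC: 09:50 − 6:30 = 03:20 on Dec 20.
Arrival in UTC: 00:15 − 7:00 = 17:15 on Dec 20.
Elapsed = 17:15 − 03:20 = 13 hours 55 minutes.

13 hours 55 minutes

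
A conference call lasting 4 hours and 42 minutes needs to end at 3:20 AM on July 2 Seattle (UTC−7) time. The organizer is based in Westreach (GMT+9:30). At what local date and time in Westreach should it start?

Target end time in UTC: 3:20 AM + 7:00 = 10:20 AM on Jul 2.
Subtract 4 hours and 42 minutes → start 5:38 AM UTC on Jul 2.
Westreach is UTC+9:30: 5:38 AM + 9:30 = 3:08 PM on Jul 2.

3:08 PM on July 2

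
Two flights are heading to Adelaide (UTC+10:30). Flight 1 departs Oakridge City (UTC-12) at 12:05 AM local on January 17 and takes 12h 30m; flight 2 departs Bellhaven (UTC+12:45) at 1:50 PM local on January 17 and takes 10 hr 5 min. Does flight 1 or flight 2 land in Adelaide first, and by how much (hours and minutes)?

Flight 1 in UTC: 12:05 AM + 12:00 = 12:05 PM on Jan 17.
+12 hours and 30 minutes → arrive 12:35 AM UTC on Jan 18.
Flight 2 in UTC: 1:50 PM − 12:45 = 1:05 AM on Jan 17.
+10 hours and 5 minutes → arrive 11:10 AM UTC on Jan 17.
Flight 2 lands earlier by 13 hours 25 minutes.

the second, by 13 hours 25 minutes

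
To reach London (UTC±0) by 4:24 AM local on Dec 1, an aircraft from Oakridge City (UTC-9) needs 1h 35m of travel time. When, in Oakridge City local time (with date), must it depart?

5:49 PM on November 30

Target arrival is already UTC: 4:24 AM on Dec 1.
Subtract 1 hour 35 minutes → departure 2:49 AM UTC on Dec 1.
Oakridge City is UTC−9:00: 2:49 AM − 9:00 = 5:49 PM on Nov 30.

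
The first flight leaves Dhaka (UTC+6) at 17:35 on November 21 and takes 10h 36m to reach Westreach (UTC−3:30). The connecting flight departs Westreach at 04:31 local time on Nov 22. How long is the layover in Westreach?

9 hours 50 minutes

Convert departure to UTC: 17:35 − 6:00 = 11:35 UTC on Nov 21.
Add 10 hours and 36 minutes flight time → 22:11 UTC.
Westreach is UTC−3:30, so local arrival = 22:11 − 3:30 = 18:41 on Nov 21.
Layover = 04:31 − 18:41 (+1 day) = 9 hours 50 minutes.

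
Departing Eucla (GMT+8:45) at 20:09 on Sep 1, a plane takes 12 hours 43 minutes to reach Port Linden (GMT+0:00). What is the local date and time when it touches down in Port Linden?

00:07 on September 2

Convert departure to UTC: 20:09 − 8:45 = 11:24 UTC on Sep 1.
Add 12 hours and 43 minutes travel time → 00:07 UTC (Sep 2).
Port Linden is UTC+0, so local arrival is the same: 00:07 on Sep 2.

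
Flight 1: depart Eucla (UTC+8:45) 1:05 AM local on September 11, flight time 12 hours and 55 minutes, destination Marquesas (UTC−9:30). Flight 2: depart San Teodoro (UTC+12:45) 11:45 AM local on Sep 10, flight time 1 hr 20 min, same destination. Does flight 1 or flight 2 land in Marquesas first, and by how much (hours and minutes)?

the second, by 28 hours 55 minutes

Flight 1 in UTC: 1:05 AM − 8:45 = 4:20 PM on Sep 10.
+12 hours 55 minutes → arrive 5:15 AM UTC on Sep 11.
Flight 2 in UTC: 11:45 AM − 12:45 = 11:00 PM on Sep 9.
+1 hour 20 minutes → arrive 12:20 AM UTC on Sep 10.
Flight 2 lands earlier by 28 hours 55 minutes.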